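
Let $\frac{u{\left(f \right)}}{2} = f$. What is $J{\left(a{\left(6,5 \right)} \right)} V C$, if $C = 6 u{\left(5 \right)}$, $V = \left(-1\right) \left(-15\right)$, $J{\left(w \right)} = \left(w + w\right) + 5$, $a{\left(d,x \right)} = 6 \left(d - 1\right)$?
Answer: $58500$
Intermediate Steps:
$u{\left(f \right)} = 2 f$
$a{\left(d,x \right)} = -6 + 6 d$ ($a{\left(d,x \right)} = 6 \left(-1 + d\right) = -6 + 6 d$)
$J{\left(w \right)} = 5 + 2 w$ ($J{\left(w \right)} = 2 w + 5 = 5 + 2 w$)
$V = 15$
$C = 60$ ($C = 6 \cdot 2 \cdot 5 = 6 \cdot 10 = 60$)
$J{\left(a{\left(6,5 \right)} \right)} V C = \left(5 + 2 \left(-6 + 6 \cdot 6\right)\right) 15 \cdot 60 = \left(5 + 2 \left(-6 + 36\right)\right) 15 \cdot 60 = \left(5 + 2 \cdot 30\right) 15 \cdot 60 = \left(5 + 60\right) 15 \cdot 60 = 65 \cdot 15 \cdot 60 = 975 \cdot 60 = 58500$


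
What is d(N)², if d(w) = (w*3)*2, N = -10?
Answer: 3600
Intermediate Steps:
d(w) = 6*w (d(w) = (3*w)*2 = 6*w)
d(N)² = (6*(-10))² = (-60)² = 3600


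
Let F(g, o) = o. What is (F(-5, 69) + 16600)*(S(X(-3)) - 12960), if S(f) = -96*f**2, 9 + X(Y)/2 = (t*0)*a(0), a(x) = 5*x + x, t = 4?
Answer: -734502816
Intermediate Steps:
a(x) = 6*x
X(Y) = -18 (X(Y) = -18 + 2*((4*0)*(6*0)) = -18 + 2*(0*0) = -18 + 2*0 = -18 + 0 = -18)
(F(-5, 69) + 16600)*(S(X(-3)) - 12960) = (69 + 16600)*(-96*(-18)**2 - 12960) = 16669*(-96*324 - 12960) = 16669*(-31104 - 12960) = 16669*(-44064) = -734502816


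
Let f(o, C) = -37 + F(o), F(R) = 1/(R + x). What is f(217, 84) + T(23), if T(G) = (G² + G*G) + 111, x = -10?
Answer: 234325/207 ≈ 1132.0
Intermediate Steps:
F(R) = 1/(-10 + R) (F(R) = 1/(R - 10) = 1/(-10 + R))
T(G) = 111 + 2*G² (T(G) = (G² + G²) + 111 = 2*G² + 111 = 111 + 2*G²)
f(o, C) = -37 + 1/(-10 + o)
f(217, 84) + T(23) = (371 - 37*217)/(-10 + 217) + (111 + 2*23²) = (371 - 8029)/207 + (111 + 2*529) = (1/207)*(-7658) + (111 + 1058) = -7658/207 + 1169 = 234325/207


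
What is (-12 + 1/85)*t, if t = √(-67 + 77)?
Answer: -1019*√10/85 ≈ -37.910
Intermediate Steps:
t = √10 ≈ 3.1623
(-12 + 1/85)*t = (-12 + 1/85)*√10 = -1019*√10/85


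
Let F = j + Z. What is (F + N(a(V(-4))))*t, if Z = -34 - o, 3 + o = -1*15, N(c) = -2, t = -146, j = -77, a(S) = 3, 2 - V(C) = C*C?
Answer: 13870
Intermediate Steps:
V(C) = 2 - C² (V(C) = 2 - C*C = 2 - C²)
o = -18 (o = -3 - 1*15 = -3 - 15 = -18)
Z = -16 (Z = -34 - 1*(-18) = -34 + 18 = -16)
F = -93 (F = -77 - 16 = -93)
(F + N(a(V(-4))))*t = (-93 - 2)*(-146) = -95*(-146) = 13870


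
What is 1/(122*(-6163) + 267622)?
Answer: -1/484264 ≈ -2.0650e-6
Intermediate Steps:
1/(122*(-6163) + 267622) = 1/(-751886 + 267622) = 1/(-484264) = -1/484264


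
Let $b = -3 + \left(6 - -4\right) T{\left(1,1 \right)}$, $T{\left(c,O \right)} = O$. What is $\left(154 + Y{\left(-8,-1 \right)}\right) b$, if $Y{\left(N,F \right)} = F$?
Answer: $1071$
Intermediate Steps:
$b = 7$ ($b = -3 + \left(6 - -4\right) 1 = -3 + \left(6 + 4\right) 1 = -3 + 10 \cdot 1 = -3 + 10 = 7$)
$\left(154 + Y{\left(-8,-1 \right)}\right) b = \left(154 - 1\right) 7 = 153 \cdot 7 = 1071$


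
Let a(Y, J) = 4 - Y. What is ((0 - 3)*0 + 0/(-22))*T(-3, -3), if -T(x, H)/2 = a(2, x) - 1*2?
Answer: 0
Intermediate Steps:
T(x, H) = 0 (T(x, H) = -2*((4 - 1*2) - 1*2) = -2*((4 - 2) - 2) = -2*(2 - 2) = -2*0 = 0)
((0 - 3)*0 + 0/(-22))*T(-3, -3) = ((0 - 3)*0 + 0/(-22))*0 = (-3*0 + 0*(-1/22))*0 = (0 + 0)*0 = 0*0 = 0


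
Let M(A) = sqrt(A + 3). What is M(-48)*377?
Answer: 1131*I*sqrt(5) ≈ 2529.0*I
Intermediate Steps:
M(A) = sqrt(3 + A)
M(-48)*377 = sqrt(3 - 48)*377 = sqrt(-45)*377 = (3*I*sqrt(5))*377 = 1131*I*sqrt(5)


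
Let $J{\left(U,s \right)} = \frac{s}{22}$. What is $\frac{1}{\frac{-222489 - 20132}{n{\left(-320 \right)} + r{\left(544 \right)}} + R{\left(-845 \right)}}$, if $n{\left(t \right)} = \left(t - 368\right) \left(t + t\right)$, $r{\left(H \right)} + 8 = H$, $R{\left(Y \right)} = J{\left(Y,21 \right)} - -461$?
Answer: $\frac{4849416}{2237540933} \approx 0.0021673$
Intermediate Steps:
$J{\left(U,s \right)} = \frac{s}{22}$ ($J{\left(U,s \right)} = s \frac{1}{22} = \frac{s}{22}$)
$R{\left(Y \right)} = \frac{10163}{22}$ ($R{\left(Y \right)} = \frac{1}{22} \cdot 21 - -461 = \frac{21}{22} + 461 = \frac{10163}{22}$)
$r{\left(H \right)} = -8 + H$
$n{\left(t \right)} = 2 t \left(-368 + t\right)$ ($n{\left(t \right)} = \left(-368 + t\right) 2 t = 2 t \left(-368 + t\right)$)
$\frac{1}{\frac{-222489 - 20132}{n{\left(-320 \right)} + r{\left(544 \right)}} + R{\left(-845 \right)}} = \frac{1}{\frac{-222489 - 20132}{2 \left(-320\right) \left(-368 - 320\right) + \left(-8 + 544\right)} + \frac{10163}{22}} = \frac{1}{- \frac{242621}{2 \left(-320\right) \left(-688\right) + 536} + \frac{10163}{22}} = \frac{1}{- \frac{242621}{440320 + 536} + \frac{10163}{22}} = \frac{1}{- \frac{242621}{440856} + \frac{10163}{22}} = \frac{1}{\frac{2237540933}{4849416}} = \frac{4849416}{2237540933}$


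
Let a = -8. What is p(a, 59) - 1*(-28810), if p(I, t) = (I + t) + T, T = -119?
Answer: 28742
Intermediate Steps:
p(I, t) = -119 + I + t (p(I, t) = (I + t) - 119 = -119 + I + t)
p(a, 59) - 1*(-28810) = (-119 - 8 + 59) - 1*(-28810) = -68 + 28810 = 28742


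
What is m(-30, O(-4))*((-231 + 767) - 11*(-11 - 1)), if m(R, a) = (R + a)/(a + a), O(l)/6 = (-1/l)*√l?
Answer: 334 + 3340*I ≈ 334.0 + 3340.0*I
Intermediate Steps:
O(l) = -6/√l (O(l) = 6*((-1/l)*√l) = 6*(-1/√l) = -6/√l)
m(R, a) = (R + a)/(2*a) (m(R, a) = (R + a)/((2*a)) = (R + a)*(1/(2*a)) = (R + a)/(2*a))
m(-30, O(-4))*((-231 + 767) - 11*(-11 - 1)) = ((-30 - (-3)*I)/(2*((-(-3)*I))))*((-231 + 767) - 11*(-11 - 1)) = ((-30 - (-3)*I)/(2*((-(-3)*I))))*(536 - 11*(-12)) = ((-30 + 3*I)/(2*((3*I))))*(536 + 132) = ((-I/3)*(-30 + 3*I)/2)*668 = -I*(-30 + 3*I)/6*668 = -334*I*(-30 + 3*I)/3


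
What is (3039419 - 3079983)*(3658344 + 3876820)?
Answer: -305656392496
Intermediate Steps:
(3039419 - 3079983)*(3658344 + 3876820) = -40564*7535164 = -305656392496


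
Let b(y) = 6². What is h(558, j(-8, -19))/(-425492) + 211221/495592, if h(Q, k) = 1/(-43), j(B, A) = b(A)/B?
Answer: 966133215517/2266857136088 ≈ 0.42620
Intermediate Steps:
b(y) = 36
j(B, A) = 36/B
h(Q, k) = -1/43
h(558, j(-8, -19))/(-425492) + 211221/495592 = -1/43/(-425492) + 211221/495592 = -1/43*(-1/425492) + 211221*(1/495592) = 1/18296156 + 211221/495592 = 966133215517/2266857136088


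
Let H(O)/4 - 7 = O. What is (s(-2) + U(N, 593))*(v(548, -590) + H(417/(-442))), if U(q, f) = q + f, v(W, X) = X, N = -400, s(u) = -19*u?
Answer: -28883316/221 ≈ -1.3069e+5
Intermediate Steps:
U(q, f) = f + q
H(O) = 28 + 4*O
(s(-2) + U(N, 593))*(v(548, -590) + H(417/(-442))) = (-19*(-2) + (593 - 400))*(-590 + (28 + 4*(417/(-442)))) = (38 + 193)*(-590 + (28 + 4*(417*(-1/442)))) = 231*(-590 + (28 + 4*(-417/442))) = 231*(-590 + (28 - 834/221)) = 231*(-590 + 5354/221) = 231*(-125036/221) = -28883316/221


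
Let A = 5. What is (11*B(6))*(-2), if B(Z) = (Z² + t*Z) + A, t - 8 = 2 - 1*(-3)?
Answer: -2618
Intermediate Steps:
t = 13 (t = 8 + (2 - 1*(-3)) = 8 + (2 + 3) = 8 + 5 = 13)
B(Z) = 5 + Z² + 13*Z (B(Z) = (Z² + 13*Z) + 5 = 5 + Z² + 13*Z)
(11*B(6))*(-2) = (11*(5 + 6² + 13*6))*(-2) = (11*(5 + 36 + 78))*(-2) = (11*119)*(-2) = 1309*(-2) = -2618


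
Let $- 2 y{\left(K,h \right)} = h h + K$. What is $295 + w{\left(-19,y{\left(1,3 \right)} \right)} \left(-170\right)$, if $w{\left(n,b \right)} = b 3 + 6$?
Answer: $1825$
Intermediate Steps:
$y{\left(K,h \right)} = - \frac{K}{2} - \frac{h^{2}}{2}$ ($y{\left(K,h \right)} = - \frac{h h + K}{2} = - \frac{h^{2} + K}{2} = - \frac{K + h^{2}}{2} = - \frac{K}{2} - \frac{h^{2}}{2}$)
$w{\left(n,b \right)} = 6 + 3 b$ ($w{\left(n,b \right)} = 3 b + 6 = 6 + 3 b$)
$295 + w{\left(-19,y{\left(1,3 \right)} \right)} \left(-170\right) = 295 + \left(6 + 3 \left(\left(- \frac{1}{2}\right) 1 - \frac{3^{2}}{2}\right)\right) \left(-170\right) = 295 + \left(6 + 3 \left(- \frac{1}{2} - \frac{9}{2}\right)\right) \left(-170\right) = 295 + \left(6 + 3 \left(-5\right)\right) \left(-170\right) = 295 + \left(6 - 15\right) \left(-170\right) = 295 - -1530 = 295 + 1530 = 1825$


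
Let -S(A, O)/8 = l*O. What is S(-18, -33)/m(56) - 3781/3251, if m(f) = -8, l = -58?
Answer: 6218633/3251 ≈ 1912.8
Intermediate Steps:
S(A, O) = 464*O (S(A, O) = -(-464)*O = 464*O)
S(-18, -33)/m(56) - 3781/3251 = (464*(-33))/(-8) - 3781/3251 = -15312*(-⅛) - 3781*1/3251 = 1914 - 3781/3251 = 6218633/3251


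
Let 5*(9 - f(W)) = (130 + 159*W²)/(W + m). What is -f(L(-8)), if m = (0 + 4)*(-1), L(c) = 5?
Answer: 812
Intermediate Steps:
m = -4 (m = 4*(-1) = -4)
f(W) = 9 - (130 + 159*W²)/(5*(-4 + W)) (f(W) = 9 - (130 + 159*W²)/(5*(W - 4)) = 9 - (130 + 159*W²)/(5*(-4 + W)))
-f(L(-8)) = -(-310 - 159*5² + 45*5)/(5*(-4 + 5)) = -(-310 - 159*25 + 225)/(5*1) = -(-310 - 3975 + 225)/5 = -(-4060)/5 = -1*(-812) = 812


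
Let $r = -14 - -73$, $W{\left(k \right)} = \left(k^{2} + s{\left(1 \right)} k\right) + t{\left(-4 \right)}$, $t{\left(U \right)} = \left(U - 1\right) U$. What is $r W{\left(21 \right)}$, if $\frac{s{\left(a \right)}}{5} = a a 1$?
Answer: $33394$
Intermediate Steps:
$s{\left(a \right)} = 5 a^{2}$ ($s{\left(a \right)} = 5 a a 1 = 5 a^{2} \cdot 1 = 5 a^{2}$)
$t{\left(U \right)} = U \left(-1 + U\right)$ ($t{\left(U \right)} = \left(-1 + U\right) U = U \left(-1 + U\right)$)
$W{\left(k \right)} = 20 + k^{2} + 5 k$ ($W{\left(k \right)} = \left(k^{2} + 5 \cdot 1^{2} k\right) - 4 \left(-1 - 4\right) = \left(k^{2} + 5 \cdot 1 k\right) - -20 = \left(k^{2} + 5 k\right) + 20 = 20 + k^{2} + 5 k$)
$r = 59$ ($r = -14 + 73 = 59$)
$r W{\left(21 \right)} = 59 \left(20 + 21^{2} + 5 \cdot 21\right) = 59 \left(20 + 441 + 105\right) = 59 \cdot 566 = 33394$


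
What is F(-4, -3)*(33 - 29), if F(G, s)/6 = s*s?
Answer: 216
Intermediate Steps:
F(G, s) = 6*s**2 (F(G, s) = 6*(s*s) = 6*s**2)
F(-4, -3)*(33 - 29) = (6*(-3)**2)*(33 - 29) = (6*9)*4 = 54*4 = 216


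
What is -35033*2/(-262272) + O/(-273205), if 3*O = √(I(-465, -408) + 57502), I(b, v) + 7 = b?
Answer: 35033/131136 - √57030/819615 ≈ 0.26686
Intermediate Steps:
I(b, v) = -7 + b
O = √57030/3 (O = √((-7 - 465) + 57502)/3 = √(-472 + 57502)/3 = √57030/3 ≈ 79.603)
-35033*2/(-262272) + O/(-273205) = -35033*2/(-262272) + (√57030/3)/(-273205) = -70066*(-1/262272) + (√57030/3)*(-1/273205) = 35033/131136 - √57030/819615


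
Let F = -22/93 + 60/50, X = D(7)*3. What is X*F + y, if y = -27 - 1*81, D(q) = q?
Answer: -13604/155 ≈ -87.768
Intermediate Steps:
y = -108 (y = -27 - 81 = -108)
X = 21 (X = 7*3 = 21)
F = 448/465 (F = -22*1/93 + 60*(1/50) = -22/93 + 6/5 = 448/465 ≈ 0.96344)
X*F + y = 21*(448/465) - 108 = 3136/155 - 108 = -13604/155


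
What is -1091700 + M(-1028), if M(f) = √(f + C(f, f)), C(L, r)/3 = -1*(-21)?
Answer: -1091700 + I*√965 ≈ -1.0917e+6 + 31.064*I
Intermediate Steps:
C(L, r) = 63 (C(L, r) = 3*(-1*(-21)) = 3*21 = 63)
M(f) = √(63 + f) (M(f) = √(f + 63) = √(63 + f))
-1091700 + M(-1028) = -1091700 + √(63 - 1028) = -1091700 + √(-965) = -1091700 + I*√965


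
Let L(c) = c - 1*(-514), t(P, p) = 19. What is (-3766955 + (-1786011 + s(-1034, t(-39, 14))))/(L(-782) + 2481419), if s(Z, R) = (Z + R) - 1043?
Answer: -5555024/2481151 ≈ -2.2389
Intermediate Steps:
L(c) = 514 + c (L(c) = c + 514 = 514 + c)
s(Z, R) = -1043 + R + Z (s(Z, R) = (R + Z) - 1043 = -1043 + R + Z)
(-3766955 + (-1786011 + s(-1034, t(-39, 14))))/(L(-782) + 2481419) = (-3766955 + (-1786011 + (-1043 + 19 - 1034)))/((514 - 782) + 2481419) = (-3766955 + (-1786011 - 2058))/(-268 + 2481419) = (-3766955 - 1788069)/2481151 = -5555024*1/2481151 = -5555024/2481151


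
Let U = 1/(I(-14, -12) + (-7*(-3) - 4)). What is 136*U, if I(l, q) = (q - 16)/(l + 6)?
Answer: 272/41 ≈ 6.6341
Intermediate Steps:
I(l, q) = (-16 + q)/(6 + l)
U = 2/41 (U = 1/((-16 - 12)/(6 - 14) + (-7*(-3) - 4)) = 1/(-28/(-8) + (21 - 4)) = 1/(-1/8*(-28) + 17) = 1/(7/2 + 17) = 1/(41/2) = 2/41 ≈ 0.048781)
136*U = 136*(2/41) = 272/41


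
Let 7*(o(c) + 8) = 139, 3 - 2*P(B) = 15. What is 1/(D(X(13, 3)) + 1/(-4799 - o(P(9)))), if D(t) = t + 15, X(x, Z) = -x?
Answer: 33676/67345 ≈ 0.50005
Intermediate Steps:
P(B) = -6 (P(B) = 3/2 - ½*15 = 3/2 - 15/2 = -6)
o(c) = 83/7 (o(c) = -8 + (⅐)*139 = -8 + 139/7 = 83/7)
D(t) = 15 + t
1/(D(X(13, 3)) + 1/(-4799 - o(P(9)))) = 1/((15 - 1*13) + 1/(-4799 - 1*83/7)) = 1/((15 - 13) + 1/(-4799 - 83/7)) = 1/(2 + 1/(-33676/7)) = 1/(2 - 7/33676) = 1/(67345/33676) = 33676/67345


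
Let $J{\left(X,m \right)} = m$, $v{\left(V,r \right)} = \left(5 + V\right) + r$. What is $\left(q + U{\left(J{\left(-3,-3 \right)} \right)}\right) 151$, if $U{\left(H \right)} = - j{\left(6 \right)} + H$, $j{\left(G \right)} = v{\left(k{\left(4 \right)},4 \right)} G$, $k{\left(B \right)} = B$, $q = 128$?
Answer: $7097$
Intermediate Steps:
$v{\left(V,r \right)} = 5 + V + r$
$j{\left(G \right)} = 13 G$ ($j{\left(G \right)} = \left(5 + 4 + 4\right) G = 13 G$)
$U{\left(H \right)} = -78 + H$ ($U{\left(H \right)} = - 13 \cdot 6 + H = \left(-1\right) 78 + H = -78 + H$)
$\left(q + U{\left(J{\left(-3,-3 \right)} \right)}\right) 151 = \left(128 - 81\right) 151 = 47 \cdot 151 = 7097$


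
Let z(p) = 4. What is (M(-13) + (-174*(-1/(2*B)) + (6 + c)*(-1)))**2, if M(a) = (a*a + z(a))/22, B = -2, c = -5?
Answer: 162409/121 ≈ 1342.2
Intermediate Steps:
M(a) = 2/11 + a**2/22 (M(a) = (a*a + 4)/22 = (a**2 + 4)*(1/22) = (4 + a**2)*(1/22) = 2/11 + a**2/22)
(M(-13) + (-174*(-1/(2*B)) + (6 + c)*(-1)))**2 = ((2/11 + (1/22)*(-13)**2) + (-174/((-2*(-2))) + (6 - 5)*(-1)))**2 = ((2/11 + (1/22)*169) + (-174/4 + 1*(-1)))**2 = ((2/11 + 169/22) + (-174*1/4 - 1))**2 = (173/22 + (-87/2 - 1))**2 = (173/22 - 89/2)**2 = (-403/11)**2 = 162409/121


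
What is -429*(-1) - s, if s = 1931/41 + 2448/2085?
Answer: 10848854/28495 ≈ 380.73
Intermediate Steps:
s = 1375501/28495 (s = 1931*(1/41) + 2448*(1/2085) = 1931/41 + 816/695 = 1375501/28495 ≈ 48.272)
-429*(-1) - s = -429*(-1) - 1*1375501/28495 = -33*(-13) - 1375501/28495 = 429 - 1375501/28495 = 10848854/28495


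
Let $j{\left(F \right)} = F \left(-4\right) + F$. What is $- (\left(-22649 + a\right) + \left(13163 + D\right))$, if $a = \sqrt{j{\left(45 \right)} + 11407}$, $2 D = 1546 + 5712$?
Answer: $5857 - 2 \sqrt{2818} \approx 5750.8$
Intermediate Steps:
$D = 3629$ ($D = \frac{1546 + 5712}{2} = \frac{1}{2} \cdot 7258 = 3629$)
$j{\left(F \right)} = - 3 F$ ($j{\left(F \right)} = - 4 F + F = - 3 F$)
$a = 2 \sqrt{2818}$ ($a = \sqrt{\left(-3\right) 45 + 11407} = \sqrt{-135 + 11407} = \sqrt{11272} = 2 \sqrt{2818} \approx 106.17$)
$- (\left(-22649 + a\right) + \left(13163 + D\right)) = - (\left(-22649 + 2 \sqrt{2818}\right) + \left(13163 + 3629\right)) = - (\left(-22649 + 2 \sqrt{2818}\right) + 16792) = - (-5857 + 2 \sqrt{2818}) = 5857 - 2 \sqrt{2818}$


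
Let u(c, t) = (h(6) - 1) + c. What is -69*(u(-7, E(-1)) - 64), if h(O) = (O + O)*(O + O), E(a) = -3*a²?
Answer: -4968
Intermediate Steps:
h(O) = 4*O² (h(O) = (2*O)*(2*O) = 4*O²)
u(c, t) = 143 + c (u(c, t) = (4*6² - 1) + c = (4*36 - 1) + c = (144 - 1) + c = 143 + c)
-69*(u(-7, E(-1)) - 64) = -69*((143 - 7) - 64) = -69*(136 - 64) = -69*72 = -4968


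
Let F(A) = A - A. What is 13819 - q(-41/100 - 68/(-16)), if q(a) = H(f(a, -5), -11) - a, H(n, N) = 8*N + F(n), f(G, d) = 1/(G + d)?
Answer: 347771/25 ≈ 13911.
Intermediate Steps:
F(A) = 0
H(n, N) = 8*N (H(n, N) = 8*N + 0 = 8*N)
q(a) = -88 - a (q(a) = 8*(-11) - a = -88 - a)
13819 - q(-41/100 - 68/(-16)) = 13819 - (-88 - (-41/100 - 68/(-16))) = 13819 - (-88 - (-41*1/100 - 68*(-1/16))) = 13819 - (-88 - (-41/100 + 17/4)) = 13819 - (-88 - 1*96/25) = 13819 - (-88 - 96/25) = 13819 - 1*(-2296/25) = 13819 + 2296/25 = 347771/25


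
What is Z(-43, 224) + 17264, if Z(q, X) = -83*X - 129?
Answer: -1457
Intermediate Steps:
Z(q, X) = -129 - 83*X
Z(-43, 224) + 17264 = (-129 - 83*224) + 17264 = (-129 - 18592) + 17264 = -18721 + 17264 = -1457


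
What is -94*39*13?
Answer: -47658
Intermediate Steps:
-94*39*13 = -3666*13 = -47658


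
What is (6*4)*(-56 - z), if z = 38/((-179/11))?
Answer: -230544/179 ≈ -1288.0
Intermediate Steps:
z = -418/179 (z = 38/((-179*1/11)) = 38/(-179/11) = 38*(-11/179) = -418/179 ≈ -2.3352)
(6*4)*(-56 - z) = (6*4)*(-56 - 1*(-418/179)) = 24*(-56 + 418/179) = 24*(-9606/179) = -230544/179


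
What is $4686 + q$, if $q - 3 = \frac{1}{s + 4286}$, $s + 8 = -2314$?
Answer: $\frac{9209197}{1964} \approx 4689.0$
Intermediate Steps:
$s = -2322$ ($s = -8 - 2314 = -2322$)
$q = \frac{5893}{1964}$ ($q = 3 + \frac{1}{-2322 + 4286} = 3 + \frac{1}{1964} = \frac{5893}{1964} \approx 3.0005$)
$4686 + q = 4686 + \frac{5893}{1964} = \frac{9209197}{1964}$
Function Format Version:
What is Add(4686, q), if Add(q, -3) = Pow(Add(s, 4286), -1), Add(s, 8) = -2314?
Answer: Rational(9209197, 1964) ≈ 4689.0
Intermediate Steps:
s = -2322 (s = Add(-8, -2314) = -2322)
q = Rational(5893, 1964) (q = Add(3, Pow(Add(-2322, 4286), -1)) = Add(3, Pow(1964, -1)) = Add(3, Rational(1, 1964)) = Rational(5893, 1964) ≈ 3.0005)
Add(4686, q) = Add(4686, Rational(5893, 1964)) = Rational(9209197, 1964)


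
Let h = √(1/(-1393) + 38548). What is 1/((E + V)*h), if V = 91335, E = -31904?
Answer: √74800426659/3191287980453 ≈ 8.5701e-8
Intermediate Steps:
h = √74800426659/1393 (h = √(-1/1393 + 38548) = √(53697363/1393) = √74800426659/1393 ≈ 196.34)
1/((E + V)*h) = 1/((-31904 + 91335)*((√74800426659/1393))) = (√74800426659/53697363)/59431 = √74800426659/3191287980453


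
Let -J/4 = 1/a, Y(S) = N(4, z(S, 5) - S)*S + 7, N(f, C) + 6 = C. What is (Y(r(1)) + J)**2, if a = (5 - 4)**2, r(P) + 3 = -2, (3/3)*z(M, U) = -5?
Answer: 1089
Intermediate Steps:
z(M, U) = -5
r(P) = -5 (r(P) = -3 - 2 = -5)
N(f, C) = -6 + C
a = 1 (a = 1**2 = 1)
Y(S) = 7 + S*(-11 - S) (Y(S) = (-6 + (-5 - S))*S + 7 = (-11 - S)*S + 7 = S*(-11 - S) + 7 = 7 + S*(-11 - S))
J = -4 (J = -4/1 = -4*1 = -4)
(Y(r(1)) + J)**2 = ((7 - 1*(-5)*(11 - 5)) - 4)**2 = ((7 - 1*(-5)*6) - 4)**2 = ((7 + 30) - 4)**2 = (37 - 4)**2 = 33**2 = 1089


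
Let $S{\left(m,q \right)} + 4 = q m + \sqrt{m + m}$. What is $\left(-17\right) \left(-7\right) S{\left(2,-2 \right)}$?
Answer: $-714$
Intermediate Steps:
$S{\left(m,q \right)} = -4 + m q + \sqrt{2} \sqrt{m}$ ($S{\left(m,q \right)} = -4 + \left(q m + \sqrt{m + m}\right) = -4 + \left(m q + \sqrt{2 m}\right) = -4 + \left(m q + \sqrt{2} \sqrt{m}\right) = -4 + m q + \sqrt{2} \sqrt{m}$)
$\left(-17\right) \left(-7\right) S{\left(2,-2 \right)} = \left(-17\right) \left(-7\right) \left(-4 + 2 \left(-2\right) + \sqrt{2} \sqrt{2}\right) = 119 \left(-4 - 4 + 2\right) = 119 \left(-6\right) = -714$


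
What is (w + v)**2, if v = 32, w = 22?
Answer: 2916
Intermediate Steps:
(w + v)**2 = (22 + 32)**2 = 54**2 = 2916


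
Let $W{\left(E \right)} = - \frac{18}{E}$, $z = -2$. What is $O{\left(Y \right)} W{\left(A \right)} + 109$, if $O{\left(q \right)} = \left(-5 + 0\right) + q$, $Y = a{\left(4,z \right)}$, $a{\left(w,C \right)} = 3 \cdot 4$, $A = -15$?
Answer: $\frac{587}{5} \approx 117.4$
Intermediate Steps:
$a{\left(w,C \right)} = 12$
$Y = 12$
$O{\left(q \right)} = -5 + q$
$O{\left(Y \right)} W{\left(A \right)} + 109 = \left(-5 + 12\right) \left(- \frac{18}{-15}\right) + 109 = 7 \left(\left(-18\right) \left(- \frac{1}{15}\right)\right) + 109 = 7 \cdot \frac{6}{5} + 109 = \frac{42}{5} + 109 = \frac{587}{5}$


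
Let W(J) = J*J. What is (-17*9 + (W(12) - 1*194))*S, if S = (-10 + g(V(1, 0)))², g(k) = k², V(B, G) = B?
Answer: -16443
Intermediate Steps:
W(J) = J²
S = 81 (S = (-10 + 1²)² = (-10 + 1)² = (-9)² = 81)
(-17*9 + (W(12) - 1*194))*S = (-17*9 + (12² - 1*194))*81 = (-153 + (144 - 194))*81 = (-153 - 50)*81 = -203*81 = -16443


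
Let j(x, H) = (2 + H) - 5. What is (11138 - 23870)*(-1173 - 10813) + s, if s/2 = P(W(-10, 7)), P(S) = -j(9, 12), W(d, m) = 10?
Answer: 152605734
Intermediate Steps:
j(x, H) = -3 + H
P(S) = -9 (P(S) = -(-3 + 12) = -1*9 = -9)
s = -18 (s = 2*(-9) = -18)
(11138 - 23870)*(-1173 - 10813) + s = (11138 - 23870)*(-1173 - 10813) - 18 = -12732*(-11986) - 18 = 152605752 - 18 = 152605734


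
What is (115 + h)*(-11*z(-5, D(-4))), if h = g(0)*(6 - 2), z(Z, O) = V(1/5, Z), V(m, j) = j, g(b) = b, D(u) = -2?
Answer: 6325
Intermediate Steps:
z(Z, O) = Z
h = 0 (h = 0*(6 - 2) = 0*4 = 0)
(115 + h)*(-11*z(-5, D(-4))) = (115 + 0)*(-11*(-5)) = 115*55 = 6325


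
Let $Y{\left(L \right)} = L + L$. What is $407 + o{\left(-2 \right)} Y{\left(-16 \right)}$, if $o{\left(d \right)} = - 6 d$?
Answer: $23$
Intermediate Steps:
$Y{\left(L \right)} = 2 L$
$407 + o{\left(-2 \right)} Y{\left(-16 \right)} = 407 + \left(-6\right) \left(-2\right) 2 \left(-16\right) = 407 + 12 \left(-32\right) = 407 - 384 = 23$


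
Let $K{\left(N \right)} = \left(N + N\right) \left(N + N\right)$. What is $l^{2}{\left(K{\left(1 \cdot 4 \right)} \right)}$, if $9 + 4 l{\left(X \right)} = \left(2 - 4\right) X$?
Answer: $\frac{18769}{16} \approx 1173.1$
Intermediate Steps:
$K{\left(N \right)} = 4 N^{2}$ ($K{\left(N \right)} = 2 N 2 N = 4 N^{2}$)
$l{\left(X \right)} = - \frac{9}{4} - \frac{X}{2}$ ($l{\left(X \right)} = - \frac{9}{4} + \frac{\left(2 - 4\right) X}{4} = - \frac{9}{4} + \frac{\left(-2\right) X}{4} = - \frac{9}{4} - \frac{X}{2}$)
$l^{2}{\left(K{\left(1 \cdot 4 \right)} \right)} = \left(- \frac{9}{4} - \frac{4 \left(1 \cdot 4\right)^{2}}{2}\right)^{2} = \left(- \frac{9}{4} - \frac{4 \cdot 4^{2}}{2}\right)^{2} = \left(- \frac{9}{4} - \frac{4 \cdot 16}{2}\right)^{2} = \left(- \frac{9}{4} - 32\right)^{2} = \left(- \frac{137}{4}\right)^{2} = \frac{18769}{16}$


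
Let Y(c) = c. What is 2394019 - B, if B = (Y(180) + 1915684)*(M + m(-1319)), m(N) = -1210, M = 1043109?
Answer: -1996134391717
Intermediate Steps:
B = 1996136785736 (B = (180 + 1915684)*(1043109 - 1210) = 1915864*1041899 = 1996136785736)
2394019 - B = 2394019 - 1*1996136785736 = 2394019 - 1996136785736 = -1996134391717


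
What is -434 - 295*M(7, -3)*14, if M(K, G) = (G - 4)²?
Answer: -202804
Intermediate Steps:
M(K, G) = (-4 + G)²
-434 - 295*M(7, -3)*14 = -434 - 295*(-4 - 3)²*14 = -434 - 295*(-7)²*14 = -434 - 14455*14 = -434 - 295*686 = -434 - 202370 = -202804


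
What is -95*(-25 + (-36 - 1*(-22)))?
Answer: 3705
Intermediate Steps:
-95*(-25 + (-36 - 1*(-22))) = -95*(-25 + (-36 + 22)) = -95*(-25 - 14) = -95*(-39) = 3705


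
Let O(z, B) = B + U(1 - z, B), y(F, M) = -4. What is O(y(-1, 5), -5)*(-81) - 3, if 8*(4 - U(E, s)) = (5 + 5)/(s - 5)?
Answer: 543/8 ≈ 67.875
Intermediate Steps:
U(E, s) = 4 - 5/(4*(-5 + s)) (U(E, s) = 4 - (5 + 5)/(8*(s - 5)) = 4 - 5/(4*(-5 + s)))
O(z, B) = B + (-85 + 16*B)/(4*(-5 + B))
O(y(-1, 5), -5)*(-81) - 3 = ((-85/4 + (-5)**2 - 1*(-5))/(-5 - 5))*(-81) - 3 = ((-85/4 + 25 + 5)/(-10))*(-81) - 3 = -1/10*35/4*(-81) - 3 = -7/8*(-81) - 3 = 567/8 - 3 = 543/8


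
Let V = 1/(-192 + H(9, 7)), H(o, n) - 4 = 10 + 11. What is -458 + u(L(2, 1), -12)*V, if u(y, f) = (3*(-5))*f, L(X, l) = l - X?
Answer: -76666/167 ≈ -459.08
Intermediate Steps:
H(o, n) = 25 (H(o, n) = 4 + (10 + 11) = 4 + 21 = 25)
V = -1/167 (V = 1/(-192 + 25) = 1/(-167) = -1/167 ≈ -0.0059880)
u(y, f) = -15*f
-458 + u(L(2, 1), -12)*V = -458 - 15*(-12)*(-1/167) = -458 + 180*(-1/167) = -458 - 180/167 = -76666/167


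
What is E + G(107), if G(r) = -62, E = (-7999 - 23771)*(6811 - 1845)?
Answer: -157769882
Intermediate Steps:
E = -157769820 (E = -31770*4966 = -157769820)
E + G(107) = -157769820 - 62 = -157769882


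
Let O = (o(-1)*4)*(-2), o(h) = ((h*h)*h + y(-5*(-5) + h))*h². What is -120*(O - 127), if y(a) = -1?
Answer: 13320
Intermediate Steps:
o(h) = h²*(-1 + h³) (o(h) = ((h*h)*h - 1)*h² = (h²*h - 1)*h² = (h³ - 1)*h² = (-1 + h³)*h² = h²*(-1 + h³))
O = 16 (O = (((-1)⁵ - 1*(-1)²)*4)*(-2) = ((-1 - 1*1)*4)*(-2) = ((-1 - 1)*4)*(-2) = -2*4*(-2) = -8*(-2) = 16)
-120*(O - 127) = -120*(16 - 127) = -120*(-111) = 13320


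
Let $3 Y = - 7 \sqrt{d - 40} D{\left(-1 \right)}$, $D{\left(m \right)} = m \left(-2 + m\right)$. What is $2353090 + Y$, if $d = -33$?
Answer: $2353090 - 7 i \sqrt{73} \approx 2.3531 \cdot 10^{6} - 59.808 i$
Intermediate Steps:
$Y = - 7 i \sqrt{73}$ ($Y = \frac{- 7 \sqrt{-33 - 40} \left(- (-2 - 1)\right)}{3} = \frac{- 7 \sqrt{-73} \left(\left(-1\right) \left(-3\right)\right)}{3} = \frac{- 7 i \sqrt{73} \cdot 3}{3} = \frac{\left(-21\right) i \sqrt{73}}{3} = - 7 i \sqrt{73} \approx - 59.808 i$)
$2353090 + Y = 2353090 - 7 i \sqrt{73}$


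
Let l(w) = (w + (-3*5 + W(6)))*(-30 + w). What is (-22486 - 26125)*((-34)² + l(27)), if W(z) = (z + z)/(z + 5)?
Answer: -597137524/11 ≈ -5.4285e+7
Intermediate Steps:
W(z) = 2*z/(5 + z) (W(z) = (2*z)/(5 + z) = 2*z/(5 + z))
l(w) = (-30 + w)*(-153/11 + w) (l(w) = (w + (-3*5 + 2*6/(5 + 6)))*(-30 + w) = (w + (-15 + 2*6/11))*(-30 + w) = (w + (-15 + 2*6*(1/11)))*(-30 + w) = (w + (-15 + 12/11))*(-30 + w) = (w - 153/11)*(-30 + w) = (-153/11 + w)*(-30 + w) = (-30 + w)*(-153/11 + w))
(-22486 - 26125)*((-34)² + l(27)) = (-22486 - 26125)*((-34)² + (4590/11 + 27² - 483/11*27)) = -48611*(1156 + (4590/11 + 729 - 13041/11)) = -48611*(1156 - 432/11) = -48611*12284/11 = -597137524/11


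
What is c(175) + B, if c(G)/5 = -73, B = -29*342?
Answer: -10283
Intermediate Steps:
B = -9918
c(G) = -365 (c(G) = 5*(-73) = -365)
c(175) + B = -365 - 9918 = -10283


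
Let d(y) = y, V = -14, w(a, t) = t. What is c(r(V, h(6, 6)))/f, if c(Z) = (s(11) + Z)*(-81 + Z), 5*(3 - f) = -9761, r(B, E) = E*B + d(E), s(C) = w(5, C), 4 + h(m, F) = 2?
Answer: -10175/9776 ≈ -1.0408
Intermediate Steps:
h(m, F) = -2 (h(m, F) = -4 + 2 = -2)
s(C) = C
r(B, E) = E + B*E (r(B, E) = E*B + E = B*E + E = E + B*E)
f = 9776/5 (f = 3 - 1/5*(-9761) = 3 + 9761/5 = 9776/5 ≈ 1955.2)
c(Z) = (-81 + Z)*(11 + Z) (c(Z) = (11 + Z)*(-81 + Z) = (-81 + Z)*(11 + Z))
c(r(V, h(6, 6)))/f = (-891 + (-2*(1 - 14))**2 - (-140)*(1 - 14))/(9776/5) = (-891 + (-2*(-13))**2 - (-140)*(-13))*(5/9776) = (-891 + 26**2 - 70*26)*(5/9776) = (-891 + 676 - 1820)*(5/9776) = -2035*5/9776 = -10175/9776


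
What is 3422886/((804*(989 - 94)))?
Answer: 570481/119930 ≈ 4.7568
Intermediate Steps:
3422886/((804*(989 - 94))) = 3422886/((804*895)) = 3422886/719580 = 3422886*(1/719580) = 570481/119930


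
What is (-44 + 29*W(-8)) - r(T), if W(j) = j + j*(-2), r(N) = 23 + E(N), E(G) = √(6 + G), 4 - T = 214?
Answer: 165 - 2*I*√51 ≈ 165.0 - 14.283*I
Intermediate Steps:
T = -210 (T = 4 - 1*214 = 4 - 214 = -210)
r(N) = 23 + √(6 + N)
W(j) = -j (W(j) = j - 2*j = -j)
(-44 + 29*W(-8)) - r(T) = (-44 + 29*(-1*(-8))) - (23 + √(6 - 210)) = (-44 + 29*8) - (23 + √(-204)) = (-44 + 232) - (23 + 2*I*√51) = 188 + (-23 - 2*I*√51) = 165 - 2*I*√51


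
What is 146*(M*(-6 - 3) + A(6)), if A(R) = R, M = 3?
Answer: -3066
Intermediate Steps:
146*(M*(-6 - 3) + A(6)) = 146*(3*(-6 - 3) + 6) = 146*(3*(-9) + 6) = 146*(-27 + 6) = 146*(-21) = -3066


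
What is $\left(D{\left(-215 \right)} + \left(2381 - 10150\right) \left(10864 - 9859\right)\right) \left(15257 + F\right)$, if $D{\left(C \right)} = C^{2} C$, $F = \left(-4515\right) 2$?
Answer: $-110505711940$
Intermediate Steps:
$F = -9030$
$D{\left(C \right)} = C^{3}$
$\left(D{\left(-215 \right)} + \left(2381 - 10150\right) \left(10864 - 9859\right)\right) \left(15257 + F\right) = \left(\left(-215\right)^{3} + \left(2381 - 10150\right) \left(10864 - 9859\right)\right) \left(15257 - 9030\right) = \left(-9938375 - 7769 \left(10864 - 9859\right)\right) 6227 = \left(-9938375 - 7807845\right) 6227 = \left(-17746220\right) 6227 = -110505711940$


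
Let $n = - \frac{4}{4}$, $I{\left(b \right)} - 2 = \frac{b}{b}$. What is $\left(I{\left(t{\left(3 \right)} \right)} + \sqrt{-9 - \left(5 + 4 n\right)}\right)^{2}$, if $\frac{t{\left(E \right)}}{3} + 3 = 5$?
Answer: $\left(3 + i \sqrt{10}\right)^{2} \approx -1.0 + 18.974 i$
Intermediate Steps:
$t{\left(E \right)} = 6$ ($t{\left(E \right)} = -9 + 3 \cdot 5 = -9 + 15 = 6$)
$I{\left(b \right)} = 3$ ($I{\left(b \right)} = 2 + \frac{b}{b} = 2 + 1 = 3$)
$n = -1$ ($n = \left(-4\right) \frac{1}{4} = -1$)
$\left(I{\left(t{\left(3 \right)} \right)} + \sqrt{-9 - \left(5 + 4 n\right)}\right)^{2} = \left(3 + \sqrt{-9 - 1}\right)^{2} = \left(3 + \sqrt{-10}\right)^{2} = \left(3 + i \sqrt{10}\right)^{2}$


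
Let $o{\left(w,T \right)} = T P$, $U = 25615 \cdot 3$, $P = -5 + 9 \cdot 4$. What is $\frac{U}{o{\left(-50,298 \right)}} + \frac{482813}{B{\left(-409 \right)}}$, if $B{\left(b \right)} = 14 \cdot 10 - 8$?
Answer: $\frac{2235185017}{609708} \approx 3666.0$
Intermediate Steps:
$B{\left(b \right)} = 132$ ($B{\left(b \right)} = 140 - 8 = 132$)
$P = 31$ ($P = -5 + 36 = 31$)
$U = 76845$
$o{\left(w,T \right)} = 31 T$ ($o{\left(w,T \right)} = T 31 = 31 T$)
$\frac{U}{o{\left(-50,298 \right)}} + \frac{482813}{B{\left(-409 \right)}} = \frac{76845}{31 \cdot 298} + \frac{482813}{132} = \frac{76845}{9238} + 482813 \cdot \frac{1}{132} = 76845 \cdot \frac{1}{9238} + \frac{482813}{132} = \frac{76845}{9238} + \frac{482813}{132} = \frac{2235185017}{609708}$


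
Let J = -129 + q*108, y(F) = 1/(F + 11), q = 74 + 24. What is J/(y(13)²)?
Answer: 6022080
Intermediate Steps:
q = 98
y(F) = 1/(11 + F)
J = 10455 (J = -129 + 98*108 = -129 + 10584 = 10455)
J/(y(13)²) = 10455/((1/(11 + 13))²) = 10455/((1/24)²) = 10455/(1/576) = 10455*576 = 6022080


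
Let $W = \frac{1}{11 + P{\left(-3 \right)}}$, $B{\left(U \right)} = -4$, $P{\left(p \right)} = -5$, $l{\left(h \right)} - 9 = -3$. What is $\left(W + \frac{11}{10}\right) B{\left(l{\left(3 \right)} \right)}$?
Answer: $- \frac{76}{15} \approx -5.0667$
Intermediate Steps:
$l{\left(h \right)} = 6$ ($l{\left(h \right)} = 9 - 3 = 6$)
$W = \frac{1}{6}$ ($W = \frac{1}{11 - 5} = \frac{1}{6} \approx 0.16667$)
$\left(W + \frac{11}{10}\right) B{\left(l{\left(3 \right)} \right)} = \left(\frac{1}{6} + \frac{11}{10}\right) \left(-4\right) = \frac{19}{15} \left(-4\right) = - \frac{76}{15}$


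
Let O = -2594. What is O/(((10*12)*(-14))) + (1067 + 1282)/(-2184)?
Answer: 1279/2730 ≈ 0.46850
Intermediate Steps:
O/(((10*12)*(-14))) + (1067 + 1282)/(-2184) = -2594/((10*12)*(-14)) + (1067 + 1282)/(-2184) = -2594/(120*(-14)) + 2349*(-1/2184) = -2594/(-1680) - 783/728 = -2594*(-1/1680) - 783/728 = 1297/840 - 783/728 = 1279/2730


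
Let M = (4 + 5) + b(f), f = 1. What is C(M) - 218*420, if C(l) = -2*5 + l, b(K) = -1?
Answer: -91562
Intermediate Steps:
M = 8 (M = (4 + 5) - 1 = 9 - 1 = 8)
C(l) = -10 + l
C(M) - 218*420 = (-10 + 8) - 218*420 = -2 - 91560 = -91562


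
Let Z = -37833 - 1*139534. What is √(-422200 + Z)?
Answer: I*√599567 ≈ 774.32*I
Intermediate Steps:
Z = -177367 (Z = -37833 - 139534 = -177367)
√(-422200 + Z) = √(-422200 - 177367) = √(-599567) = I*√599567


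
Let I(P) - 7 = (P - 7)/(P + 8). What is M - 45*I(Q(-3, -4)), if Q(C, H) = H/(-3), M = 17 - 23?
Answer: -8223/28 ≈ -293.68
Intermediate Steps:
M = -6
Q(C, H) = -H/3 (Q(C, H) = H*(-⅓) = -H/3)
I(P) = 7 + (-7 + P)/(8 + P) (I(P) = 7 + (P - 7)/(P + 8) = 7 + (-7 + P)/(8 + P))
M - 45*I(Q(-3, -4)) = -6 - 45*(49 + 8*(-⅓*(-4)))/(8 - ⅓*(-4)) = -6 - 45*(49 + 8*(4/3))/(8 + 4/3) = -6 - 45*(49 + 32/3)/28/3 = -6 - 135*179/(28*3) = -6 - 45*179/28 = -6 - 8055/28 = -8223/28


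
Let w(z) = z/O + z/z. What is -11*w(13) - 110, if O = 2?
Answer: -385/2 ≈ -192.50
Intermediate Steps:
w(z) = 1 + z/2 (w(z) = z/2 + z/z = z*(½) + 1 = z/2 + 1 = 1 + z/2)
-11*w(13) - 110 = -11*(1 + (½)*13) - 110 = -11*(1 + 13/2) - 110 = -11*15/2 - 110 = -165/2 - 110 = -385/2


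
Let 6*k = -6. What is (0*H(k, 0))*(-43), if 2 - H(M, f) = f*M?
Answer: 0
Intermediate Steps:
k = -1 (k = (⅙)*(-6) = -1)
H(M, f) = 2 - M*f (H(M, f) = 2 - f*M = 2 - M*f)
(0*H(k, 0))*(-43) = (0*(2 - 1*(-1)*0))*(-43) = (0*(2 + 0))*(-43) = (0*2)*(-43) = 0*(-43) = 0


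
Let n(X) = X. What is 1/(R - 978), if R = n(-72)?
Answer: -1/1050 ≈ -0.00095238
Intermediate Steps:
R = -72
1/(R - 978) = 1/(-72 - 978) = 1/(-1050) = -1/1050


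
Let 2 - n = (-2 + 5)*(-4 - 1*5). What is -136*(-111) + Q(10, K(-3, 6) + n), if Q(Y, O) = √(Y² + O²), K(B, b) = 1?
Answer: 15096 + 10*√10 ≈ 15128.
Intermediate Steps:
n = 29 (n = 2 - (-2 + 5)*(-4 - 1*5) = 2 - 3*(-4 - 5) = 2 - 3*(-9) = 2 - 1*(-27) = 2 + 27 = 29)
Q(Y, O) = √(O² + Y²)
-136*(-111) + Q(10, K(-3, 6) + n) = -136*(-111) + √((1 + 29)² + 10²) = 15096 + √(30² + 100) = 15096 + √(900 + 100) = 15096 + √1000 = 15096 + 10*√10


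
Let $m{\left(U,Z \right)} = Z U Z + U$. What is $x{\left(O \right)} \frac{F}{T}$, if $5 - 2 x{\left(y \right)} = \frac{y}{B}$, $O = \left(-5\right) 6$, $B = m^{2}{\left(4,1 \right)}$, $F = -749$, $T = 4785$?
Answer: $- \frac{26215}{61248} \approx -0.42801$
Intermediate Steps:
$m{\left(U,Z \right)} = U + U Z^{2}$ ($m{\left(U,Z \right)} = U Z Z + U = U Z^{2} + U = U + U Z^{2}$)
$B = 64$ ($B = \left(4 \left(1 + 1^{2}\right)\right)^{2} = \left(4 \left(1 + 1\right)\right)^{2} = \left(4 \cdot 2\right)^{2} = 8^{2} = 64$)
$O = -30$
$x{\left(y \right)} = \frac{5}{2} - \frac{y}{128}$ ($x{\left(y \right)} = \frac{5}{2} - \frac{y \frac{1}{64}}{2} = \frac{5}{2} - \frac{\frac{1}{64} y}{2} = \frac{5}{2} - \frac{y}{128}$)
$x{\left(O \right)} \frac{F}{T} = \left(\frac{5}{2} - - \frac{15}{64}\right) \left(- \frac{749}{4785}\right) = \left(\frac{5}{2} + \frac{15}{64}\right) \left(\left(-749\right) \frac{1}{4785}\right) = \frac{175}{64} \left(- \frac{749}{4785}\right) = - \frac{26215}{61248}$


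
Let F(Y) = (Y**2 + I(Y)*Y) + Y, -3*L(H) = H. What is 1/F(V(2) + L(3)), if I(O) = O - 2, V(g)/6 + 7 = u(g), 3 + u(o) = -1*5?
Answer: 1/16653 ≈ 6.0049e-5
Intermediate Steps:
L(H) = -H/3
u(o) = -8 (u(o) = -3 - 1*5 = -3 - 5 = -8)
V(g) = -90 (V(g) = -42 + 6*(-8) = -42 - 48 = -90)
I(O) = -2 + O
F(Y) = Y + Y**2 + Y*(-2 + Y) (F(Y) = (Y**2 + (-2 + Y)*Y) + Y = (Y**2 + Y*(-2 + Y)) + Y = Y + Y**2 + Y*(-2 + Y))
1/F(V(2) + L(3)) = 1/((-90 - 1/3*3)*(-1 + 2*(-90 - 1/3*3))) = 1/((-90 - 1)*(-1 + 2*(-90 - 1))) = 1/(-91*(-1 + 2*(-91))) = 1/(-91*(-1 - 182)) = 1/(-91*(-183)) = 1/16653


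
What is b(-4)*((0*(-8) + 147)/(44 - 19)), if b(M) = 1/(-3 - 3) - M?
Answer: 1127/50 ≈ 22.540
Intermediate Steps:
b(M) = -⅙ - M (b(M) = 1/(-6) - M = -⅙ - M)
b(-4)*((0*(-8) + 147)/(44 - 19)) = (-⅙ - 1*(-4))*((0*(-8) + 147)/(44 - 19)) = (-⅙ + 4)*((0 + 147)/25) = 23*(147*(1/25))/6 = (23/6)*(147/25) = 1127/50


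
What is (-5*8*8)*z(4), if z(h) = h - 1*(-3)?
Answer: -2240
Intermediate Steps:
z(h) = 3 + h (z(h) = h + 3 = 3 + h)
(-5*8*8)*z(4) = (-5*8*8)*(3 + 4) = -40*8*7 = -320*7 = -2240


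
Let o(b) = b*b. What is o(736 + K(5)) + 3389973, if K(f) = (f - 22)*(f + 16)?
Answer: 3533614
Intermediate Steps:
K(f) = (-22 + f)*(16 + f)
o(b) = b²
o(736 + K(5)) + 3389973 = (736 + (-352 + 5² - 6*5))² + 3389973 = (736 + (-352 + 25 - 30))² + 3389973 = (736 - 357)² + 3389973 = 379² + 3389973 = 143641 + 3389973 = 3533614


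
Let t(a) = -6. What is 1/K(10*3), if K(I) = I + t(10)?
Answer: 1/24 ≈ 0.041667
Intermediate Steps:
K(I) = -6 + I (K(I) = I - 6 = -6 + I)
1/K(10*3) = 1/(-6 + 10*3) = 1/(-6 + 30) = 1/24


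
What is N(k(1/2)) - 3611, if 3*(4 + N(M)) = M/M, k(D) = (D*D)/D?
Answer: -10844/3 ≈ -3614.7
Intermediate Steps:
k(D) = D (k(D) = D²/D = D)
N(M) = -11/3 (N(M) = -4 + (M/M)/3 = -4 + (⅓)*1 = -4 + ⅓ = -11/3)
N(k(1/2)) - 3611 = -11/3 - 3611 = -10844/3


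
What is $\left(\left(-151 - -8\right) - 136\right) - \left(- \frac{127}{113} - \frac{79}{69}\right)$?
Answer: $- \frac{2157673}{7797} \approx -276.73$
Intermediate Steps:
$\left(\left(-151 - -8\right) - 136\right) - \left(- \frac{127}{113} - \frac{79}{69}\right) = \left(\left(-151 + 8\right) - 136\right) - - \frac{17690}{7797} = \left(-143 - 136\right) + \left(\frac{127}{113} + \frac{79}{69}\right) = -279 + \frac{17690}{7797} = - \frac{2157673}{7797}$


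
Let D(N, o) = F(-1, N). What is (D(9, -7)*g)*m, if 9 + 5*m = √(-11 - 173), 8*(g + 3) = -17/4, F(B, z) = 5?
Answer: 1017/32 - 113*I*√46/16 ≈ 31.781 - 47.9*I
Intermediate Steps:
g = -113/32 (g = -3 + (-17/4)/8 = -3 + (-17*¼)/8 = -3 + (⅛)*(-17/4) = -3 - 17/32 = -113/32 ≈ -3.5313)
D(N, o) = 5
m = -9/5 + 2*I*√46/5 (m = -9/5 + √(-11 - 173)/5 = -9/5 + √(-184)/5 = -9/5 + (2*I*√46)/5 = -9/5 + 2*I*√46/5 ≈ -1.8 + 2.7129*I)
(D(9, -7)*g)*m = (5*(-113/32))*(-9/5 + 2*I*√46/5) = -565*(-9/5 + 2*I*√46/5)/32 = 1017/32 - 113*I*√46/16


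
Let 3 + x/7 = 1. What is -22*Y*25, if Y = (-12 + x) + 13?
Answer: 7150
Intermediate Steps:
x = -14 (x = -21 + 7*1 = -21 + 7 = -14)
Y = -13 (Y = (-12 - 14) + 13 = -26 + 13 = -13)
-22*Y*25 = -22*(-13)*25 = 286*25 = 7150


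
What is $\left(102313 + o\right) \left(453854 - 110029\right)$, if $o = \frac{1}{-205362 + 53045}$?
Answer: $\frac{5358171970066500}{152317} \approx 3.5178 \cdot 10^{10}$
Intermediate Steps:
$o = - \frac{1}{152317}$ ($o = \frac{1}{-152317} = - \frac{1}{152317} \approx -6.5653 \cdot 10^{-6}$)
$\left(102313 + o\right) \left(453854 - 110029\right) = \left(102313 - \frac{1}{152317}\right) \left(453854 - 110029\right) = \frac{15584009220}{152317} \cdot 343825 = \frac{5358171970066500}{152317}$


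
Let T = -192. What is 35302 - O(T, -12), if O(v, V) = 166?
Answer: 35136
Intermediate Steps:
35302 - O(T, -12) = 35302 - 1*166 = 35302 - 166 = 35136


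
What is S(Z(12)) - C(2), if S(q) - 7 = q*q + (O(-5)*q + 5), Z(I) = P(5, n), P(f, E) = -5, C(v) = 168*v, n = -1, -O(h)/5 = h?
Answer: -424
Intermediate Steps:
O(h) = -5*h
Z(I) = -5
S(q) = 12 + q**2 + 25*q (S(q) = 7 + (q*q + ((-5*(-5))*q + 5)) = 7 + (q**2 + (25*q + 5)) = 7 + (q**2 + (5 + 25*q)) = 7 + (5 + q**2 + 25*q) = 12 + q**2 + 25*q)
S(Z(12)) - C(2) = (12 + (-5)**2 + 25*(-5)) - 168*2 = (12 + 25 - 125) - 1*336 = -88 - 336 = -424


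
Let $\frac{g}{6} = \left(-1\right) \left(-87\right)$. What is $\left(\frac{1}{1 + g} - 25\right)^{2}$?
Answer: $\frac{170929476}{273529} \approx 624.9$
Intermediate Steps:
$g = 522$ ($g = 6 \left(\left(-1\right) \left(-87\right)\right) = 6 \cdot 87 = 522$)
$\left(\frac{1}{1 + g} - 25\right)^{2} = \left(\frac{1}{1 + 522} - 25\right)^{2} = \left(\frac{1}{523} - 25\right)^{2} = \left(- \frac{13074}{523}\right)^{2} = \frac{170929476}{273529}$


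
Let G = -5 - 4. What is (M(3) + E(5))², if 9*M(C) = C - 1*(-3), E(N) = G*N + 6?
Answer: 13225/9 ≈ 1469.4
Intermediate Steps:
G = -9
E(N) = 6 - 9*N (E(N) = -9*N + 6 = 6 - 9*N)
M(C) = ⅓ + C/9 (M(C) = (C - 1*(-3))/9 = (C + 3)/9 = (3 + C)/9 = ⅓ + C/9)
(M(3) + E(5))² = ((⅓ + (⅑)*3) + (6 - 9*5))² = ((⅓ + ⅓) + (6 - 45))² = (⅔ - 39)² = (-115/3)² = 13225/9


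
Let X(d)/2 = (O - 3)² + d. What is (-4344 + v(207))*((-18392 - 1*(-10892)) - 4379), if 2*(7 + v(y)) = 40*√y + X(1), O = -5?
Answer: 50913394 - 712740*√23 ≈ 4.7495e+7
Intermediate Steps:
X(d) = 128 + 2*d (X(d) = 2*((-5 - 3)² + d) = 2*((-8)² + d) = 2*(64 + d) = 128 + 2*d)
v(y) = 58 + 20*√y (v(y) = -7 + (40*√y + (128 + 2*1))/2 = -7 + (40*√y + (128 + 2))/2 = -7 + (40*√y + 130)/2 = -7 + (130 + 40*√y)/2 = -7 + (65 + 20*√y) = 58 + 20*√y)
(-4344 + v(207))*((-18392 - 1*(-10892)) - 4379) = (-4344 + (58 + 20*√207))*((-18392 - 1*(-10892)) - 4379) = (-4344 + (58 + 20*(3*√23)))*((-18392 + 10892) - 4379) = (-4344 + (58 + 60*√23))*(-7500 - 4379) = (-4286 + 60*√23)*(-11879) = 50913394 - 712740*√23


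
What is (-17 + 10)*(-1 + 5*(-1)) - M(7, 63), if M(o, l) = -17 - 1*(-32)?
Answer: 27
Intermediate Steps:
M(o, l) = 15 (M(o, l) = -17 + 32 = 15)
(-17 + 10)*(-1 + 5*(-1)) - M(7, 63) = (-17 + 10)*(-1 + 5*(-1)) - 1*15 = -7*(-1 - 5) - 15 = -7*(-6) - 15 = 42 - 15 = 27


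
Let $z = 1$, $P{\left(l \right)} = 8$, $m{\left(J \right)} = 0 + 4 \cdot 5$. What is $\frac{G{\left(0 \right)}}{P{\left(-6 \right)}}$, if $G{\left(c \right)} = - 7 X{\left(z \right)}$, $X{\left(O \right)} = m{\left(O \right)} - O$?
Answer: $- \frac{133}{8} \approx -16.625$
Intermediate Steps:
$m{\left(J \right)} = 20$ ($m{\left(J \right)} = 0 + 20 = 20$)
$X{\left(O \right)} = 20 - O$
$G{\left(c \right)} = -133$ ($G{\left(c \right)} = - 7 \left(20 - 1\right) = \left(-7\right) 19 = -133$)
$\frac{G{\left(0 \right)}}{P{\left(-6 \right)}} = - \frac{133}{8}$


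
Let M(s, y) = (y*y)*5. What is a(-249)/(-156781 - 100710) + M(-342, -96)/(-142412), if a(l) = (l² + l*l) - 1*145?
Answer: -7375977091/9167452073 ≈ -0.80458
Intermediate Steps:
a(l) = -145 + 2*l² (a(l) = (l² + l²) - 145 = 2*l² - 145 = -145 + 2*l²)
M(s, y) = 5*y² (M(s, y) = y²*5 = 5*y²)
a(-249)/(-156781 - 100710) + M(-342, -96)/(-142412) = (-145 + 2*(-249)²)/(-156781 - 100710) + (5*(-96)²)/(-142412) = (-145 + 2*62001)/(-257491) + (5*9216)*(-1/142412) = (-145 + 124002)*(-1/257491) + 46080*(-1/142412) = 123857*(-1/257491) - 11520/35603 = -123857/257491 - 11520/35603 = -7375977091/9167452073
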